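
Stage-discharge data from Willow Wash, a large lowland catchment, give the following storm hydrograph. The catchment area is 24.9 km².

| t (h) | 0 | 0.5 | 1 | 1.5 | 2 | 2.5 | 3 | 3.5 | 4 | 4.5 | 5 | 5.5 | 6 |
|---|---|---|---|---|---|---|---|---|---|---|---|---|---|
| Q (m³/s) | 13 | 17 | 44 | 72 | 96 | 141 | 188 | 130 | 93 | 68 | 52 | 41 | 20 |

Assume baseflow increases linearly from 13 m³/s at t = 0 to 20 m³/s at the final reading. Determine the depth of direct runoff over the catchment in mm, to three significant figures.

d ≈ 55.0 mm

Direct runoff: 0.00, 3.42, 29.83, 57.25, 80.67, 125.08, 171.50, 112.92, 75.33, 49.75, 33.17, 21.58, 0.00 m³/s; ΣQ_DR = 760.5 m³/s.
V = ΣQ_DR · Δt = 760.5 × 1800 s = 1.369 × 10^6 m³.
Over A = 24.9 km², depth = V / A = 55.0 mm.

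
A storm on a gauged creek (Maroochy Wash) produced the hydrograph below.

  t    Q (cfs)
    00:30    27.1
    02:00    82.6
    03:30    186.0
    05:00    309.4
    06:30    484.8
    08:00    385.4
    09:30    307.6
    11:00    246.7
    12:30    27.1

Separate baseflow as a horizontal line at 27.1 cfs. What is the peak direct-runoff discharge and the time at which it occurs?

Q_p = 457.7 cfs at t = 06:30

Subtracting baseflow gives direct-runoff ordinates: 0.0, 55.5, 158.9, 282.3, 457.7, 358.3, 280.5, 219.6, 0.0 cfs.
The maximum is 457.7 cfs, occurring at the reading for t = 06:30.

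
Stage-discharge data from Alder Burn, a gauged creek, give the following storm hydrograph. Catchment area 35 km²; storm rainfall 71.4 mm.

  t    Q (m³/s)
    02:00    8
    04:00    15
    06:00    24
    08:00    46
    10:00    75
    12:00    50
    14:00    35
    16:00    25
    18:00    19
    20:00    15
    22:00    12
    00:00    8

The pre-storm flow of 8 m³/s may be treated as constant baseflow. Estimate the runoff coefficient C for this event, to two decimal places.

ΣQ_DR = 236.0 m³/s; V = ΣQ_DR·Δt = 1.699 × 10^6 m³.
Runoff depth d = V / A = 48.55 mm.
C = d / P = 48.55 / 71.4 = 0.68.

C ≈ 0.68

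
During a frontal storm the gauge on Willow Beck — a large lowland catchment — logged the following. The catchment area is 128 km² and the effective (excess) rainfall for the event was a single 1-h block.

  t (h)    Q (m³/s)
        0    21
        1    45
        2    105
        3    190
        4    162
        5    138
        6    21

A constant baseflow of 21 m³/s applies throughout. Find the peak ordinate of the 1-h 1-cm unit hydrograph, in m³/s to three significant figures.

Direct runoff: 0.0, 24.0, 84.0, 169.0, 141.0, 117.0, 0.0 m³/s; ΣQ_DR = 535.0 m³/s, peak = 169.0 m³/s.
Runoff depth d = ΣQ_DR·Δt / A = 535.0 × 3600 / (128 km²) = 15.05 mm.
The 1-cm UH is the DRH scaled by (10 mm)/d, so U_p = 169.0 × 10/15.05 = 112 m³/s.

U_p ≈ 112 m³/s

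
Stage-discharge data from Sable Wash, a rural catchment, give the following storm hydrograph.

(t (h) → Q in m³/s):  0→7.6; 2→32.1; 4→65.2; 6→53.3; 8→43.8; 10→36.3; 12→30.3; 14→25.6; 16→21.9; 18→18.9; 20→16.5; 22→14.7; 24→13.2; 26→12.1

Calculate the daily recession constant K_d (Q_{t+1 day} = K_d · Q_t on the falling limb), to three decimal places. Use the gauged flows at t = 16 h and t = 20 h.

K_d ≈ 0.183

Between t = 16 h and t = 20 h the flow falls from 21.9 to 16.5 m³/s over 2×2 h = 4 h.
Per-interval ratio K = (16.5/21.9)^(1/2) = 0.8680; K_d = K^(24/2) = 0.183.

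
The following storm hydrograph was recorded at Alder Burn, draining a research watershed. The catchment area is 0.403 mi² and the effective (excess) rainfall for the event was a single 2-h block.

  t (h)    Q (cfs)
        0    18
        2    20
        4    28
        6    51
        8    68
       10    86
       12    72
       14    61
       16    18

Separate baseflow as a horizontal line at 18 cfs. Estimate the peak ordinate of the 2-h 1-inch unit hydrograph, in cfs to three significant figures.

Direct runoff: 0.0, 2.0, 10.0, 33.0, 50.0, 68.0, 54.0, 43.0, 0.0 cfs; ΣQ_DR = 260.0 cfs, peak = 68.0 cfs.
Runoff depth d = ΣQ_DR·Δt / A = 260.0 × 7200 / (0.403 mi²) = 1.999 in.
The 1-inch UH is the DRH scaled by (1 in)/d, so U_p = 68.0 × 1/1.999 = 34.0 cfs.

U_p ≈ 34.0 cfs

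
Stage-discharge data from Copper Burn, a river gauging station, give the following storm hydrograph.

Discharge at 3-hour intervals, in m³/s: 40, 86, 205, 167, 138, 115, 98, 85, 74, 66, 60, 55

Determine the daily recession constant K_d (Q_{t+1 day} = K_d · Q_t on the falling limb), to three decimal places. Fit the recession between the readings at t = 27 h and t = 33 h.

Between t = 27 h and t = 33 h the flow falls from 66 to 55 m³/s over 2×3 h = 6 h.
Per-interval ratio K = (55/66)^(1/2) = 0.9129; K_d = K^(24/3) = 0.482.

K_d ≈ 0.482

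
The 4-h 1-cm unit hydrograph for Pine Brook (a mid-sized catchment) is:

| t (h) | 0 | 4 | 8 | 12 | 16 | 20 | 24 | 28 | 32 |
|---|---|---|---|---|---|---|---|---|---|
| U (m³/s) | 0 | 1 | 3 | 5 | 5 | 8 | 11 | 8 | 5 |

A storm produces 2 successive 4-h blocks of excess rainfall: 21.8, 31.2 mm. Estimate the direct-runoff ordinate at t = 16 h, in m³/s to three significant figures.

Q ≈ 26.5 m³/s

By discrete convolution, Q_j = Σ (P_i / 10 mm) · U_{j−i}.
At t = 16 h (j=4): Q = (21.8/10)·5 + (31.2/10)·5 = 26.5 m³/s.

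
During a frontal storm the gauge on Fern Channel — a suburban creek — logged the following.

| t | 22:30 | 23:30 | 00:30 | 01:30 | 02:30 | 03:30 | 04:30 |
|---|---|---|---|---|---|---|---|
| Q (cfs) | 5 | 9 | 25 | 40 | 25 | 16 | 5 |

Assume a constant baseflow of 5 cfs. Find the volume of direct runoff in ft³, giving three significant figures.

Direct-runoff ordinates (Q − Q_b): 0.0, 4.0, 20.0, 35.0, 20.0, 11.0, 0.0 cfs.
ΣQ_DR = 90.00 cfs.
With Δt = 1 h = 3600 s, V = ΣQ_DR · Δt = 90.00 × 3600 = 3.24 × 10^5 ft³.

V ≈ 3.24 × 10^5 ft³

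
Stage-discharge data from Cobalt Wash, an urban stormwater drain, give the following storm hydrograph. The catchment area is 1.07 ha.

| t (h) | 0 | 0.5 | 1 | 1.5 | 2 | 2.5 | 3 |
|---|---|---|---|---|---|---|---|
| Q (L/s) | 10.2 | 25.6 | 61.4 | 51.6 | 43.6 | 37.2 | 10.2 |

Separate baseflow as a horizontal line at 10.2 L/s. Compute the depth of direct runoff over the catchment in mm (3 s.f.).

d ≈ 28.3 mm

Direct runoff: 0.0, 15.4, 51.2, 41.4, 33.4, 27.0, 0.0 L/s; ΣQ_DR = 168.4 L/s.
V = ΣQ_DR · Δt = 168.4 × 1800 s = 3.031 × 10^5 L.
Over A = 1.07 ha, depth = V / A = 28.3 mm.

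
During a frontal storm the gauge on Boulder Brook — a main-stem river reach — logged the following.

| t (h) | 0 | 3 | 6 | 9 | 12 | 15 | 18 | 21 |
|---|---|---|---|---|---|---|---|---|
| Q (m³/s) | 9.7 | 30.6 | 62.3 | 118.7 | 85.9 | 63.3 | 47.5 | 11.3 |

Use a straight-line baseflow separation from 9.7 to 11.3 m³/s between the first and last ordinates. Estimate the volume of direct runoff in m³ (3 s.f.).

V ≈ 3.73 × 10^6 m³

Direct-runoff ordinates (Q − Q_b): 0.00, 20.67, 52.14, 108.31, 75.29, 52.46, 36.43, 0.00 m³/s.
ΣQ_DR = 345.3 m³/s.
With Δt = 3 h = 10800 s, V = ΣQ_DR · Δt = 345.3 × 10800 = 3.73 × 10^6 m³.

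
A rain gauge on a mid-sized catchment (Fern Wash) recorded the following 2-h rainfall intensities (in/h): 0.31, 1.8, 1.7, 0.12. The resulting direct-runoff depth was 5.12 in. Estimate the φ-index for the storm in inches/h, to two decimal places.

φ ≈ 0.47 in/h

Only the 2 blocks with intensity above φ contribute runoff: 1.8, 1.7 in/h.
Σ(I−φ)·Δt = d  ⇒  (1.8+1.7 − 2φ)·2 = 5.12
φ = (3.500 − 5.12/2) / 2 = 0.47 in/h.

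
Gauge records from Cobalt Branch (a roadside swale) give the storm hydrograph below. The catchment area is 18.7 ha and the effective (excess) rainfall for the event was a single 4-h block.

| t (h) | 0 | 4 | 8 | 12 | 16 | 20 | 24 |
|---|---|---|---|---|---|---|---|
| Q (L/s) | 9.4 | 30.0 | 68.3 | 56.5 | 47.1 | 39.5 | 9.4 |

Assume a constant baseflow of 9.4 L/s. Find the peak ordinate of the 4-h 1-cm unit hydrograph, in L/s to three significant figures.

U_p ≈ 39.3 L/s

Direct runoff: 0.0, 20.6, 58.9, 47.1, 37.7, 30.1, 0.0 L/s; ΣQ_DR = 194.4 L/s, peak = 58.9 L/s.
Runoff depth d = ΣQ_DR·Δt / A = 194.4 × 14400 / (18.7 ha) = 14.97 mm.
The 1-cm UH is the DRH scaled by (10 mm)/d, so U_p = 58.9 × 10/14.97 = 39.3 L/s.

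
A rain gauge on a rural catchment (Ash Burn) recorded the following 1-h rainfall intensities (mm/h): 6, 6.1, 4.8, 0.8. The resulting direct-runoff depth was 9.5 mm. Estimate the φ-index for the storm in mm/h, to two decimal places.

φ ≈ 2.47 mm/h

Only the 3 blocks with intensity above φ contribute runoff: 6, 6.1, 4.8 mm/h.
Σ(I−φ)·Δt = d  ⇒  (6+6.1+4.8 − 3φ)·1 = 9.5
φ = (16.90 − 9.5/1) / 3 = 2.47 mm/h.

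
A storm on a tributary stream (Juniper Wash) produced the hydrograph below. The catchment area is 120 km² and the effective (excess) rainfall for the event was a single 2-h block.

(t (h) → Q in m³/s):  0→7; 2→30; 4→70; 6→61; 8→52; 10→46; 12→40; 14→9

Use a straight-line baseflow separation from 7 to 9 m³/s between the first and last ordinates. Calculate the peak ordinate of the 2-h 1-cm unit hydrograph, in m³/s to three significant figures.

U_p ≈ 41.5 m³/s

Direct runoff: 0.00, 22.71, 62.43, 53.14, 43.86, 37.57, 31.29, 0.00 m³/s; ΣQ_DR = 251.0 m³/s, peak = 62.43 m³/s.
Runoff depth d = ΣQ_DR·Δt / A = 251.0 × 7200 / (120 km²) = 15.06 mm.
The 1-cm UH is the DRH scaled by (10 mm)/d, so U_p = 62.43 × 10/15.06 = 41.5 m³/s.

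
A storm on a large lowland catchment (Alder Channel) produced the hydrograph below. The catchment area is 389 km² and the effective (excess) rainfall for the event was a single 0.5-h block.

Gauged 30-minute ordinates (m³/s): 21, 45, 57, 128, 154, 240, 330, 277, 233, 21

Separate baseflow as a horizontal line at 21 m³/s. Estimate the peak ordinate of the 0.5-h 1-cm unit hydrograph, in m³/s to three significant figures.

Direct runoff: 0.0, 24.0, 36.0, 107.0, 133.0, 219.0, 309.0, 256.0, 212.0, 0.0 m³/s; ΣQ_DR = 1296 m³/s, peak = 309.0 m³/s.
Runoff depth d = ΣQ_DR·Δt / A = 1296 × 1800 / (389 km²) = 5.997 mm.
The 1-cm UH is the DRH scaled by (10 mm)/d, so U_p = 309.0 × 10/5.997 = 515 m³/s.

U_p ≈ 515 m³/s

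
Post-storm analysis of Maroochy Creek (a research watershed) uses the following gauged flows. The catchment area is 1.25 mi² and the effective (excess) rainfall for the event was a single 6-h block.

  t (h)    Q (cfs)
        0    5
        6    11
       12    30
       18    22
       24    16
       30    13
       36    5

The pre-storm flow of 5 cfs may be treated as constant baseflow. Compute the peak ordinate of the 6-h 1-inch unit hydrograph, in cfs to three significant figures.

U_p ≈ 50.2 cfs

Direct runoff: 0.0, 6.0, 25.0, 17.0, 11.0, 8.0, 0.0 cfs; ΣQ_DR = 67.00 cfs, peak = 25.0 cfs.
Runoff depth d = ΣQ_DR·Δt / A = 67.00 × 21600 / (1.25 mi²) = 0.4983 in.
The 1-inch UH is the DRH scaled by (1 in)/d, so U_p = 25.0 × 1/0.4983 = 50.2 cfs.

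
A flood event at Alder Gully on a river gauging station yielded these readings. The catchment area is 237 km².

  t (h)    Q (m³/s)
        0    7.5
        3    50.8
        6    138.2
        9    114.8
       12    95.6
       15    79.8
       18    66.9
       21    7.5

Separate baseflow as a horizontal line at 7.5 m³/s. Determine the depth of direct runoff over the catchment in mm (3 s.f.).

Direct runoff: 0.0, 43.3, 130.7, 107.3, 88.1, 72.3, 59.4, 0.0 m³/s; ΣQ_DR = 501.1 m³/s.
V = ΣQ_DR · Δt = 501.1 × 10800 s = 5.412 × 10^6 m³.
Over A = 237 km², depth = V / A = 22.8 mm.

d ≈ 22.8 mm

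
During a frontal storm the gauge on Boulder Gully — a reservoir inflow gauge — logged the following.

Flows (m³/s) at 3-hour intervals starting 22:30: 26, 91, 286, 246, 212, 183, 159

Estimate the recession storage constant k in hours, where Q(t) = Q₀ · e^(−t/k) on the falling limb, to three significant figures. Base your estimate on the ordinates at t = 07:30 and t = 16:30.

k ≈ 20.6 h

On the falling limb, Q drops from 246 to 159 m³/s between t = 07:30 and t = 16:30 (Δt = 9 h).
k = −Δt / ln(Q₂/Q₁) = −9 / ln(159/246) = 20.6 h.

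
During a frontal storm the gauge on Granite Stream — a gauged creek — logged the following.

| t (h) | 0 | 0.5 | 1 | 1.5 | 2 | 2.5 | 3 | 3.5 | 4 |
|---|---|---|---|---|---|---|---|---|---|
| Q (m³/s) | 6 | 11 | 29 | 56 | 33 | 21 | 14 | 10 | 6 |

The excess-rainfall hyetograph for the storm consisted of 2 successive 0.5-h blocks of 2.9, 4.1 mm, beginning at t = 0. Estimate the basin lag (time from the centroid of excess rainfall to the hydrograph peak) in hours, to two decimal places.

Centroid of excess rainfall: t_c = Σ P_i·t̄_i / ΣP_i = 0.5429 h (block centres at 0.25, 0.75 h).
Hydrograph peak occurs at t = 1.5 h, so basin lag t_L = 1.5 − 0.5429 = 0.96 h.

t_L ≈ 0.96 h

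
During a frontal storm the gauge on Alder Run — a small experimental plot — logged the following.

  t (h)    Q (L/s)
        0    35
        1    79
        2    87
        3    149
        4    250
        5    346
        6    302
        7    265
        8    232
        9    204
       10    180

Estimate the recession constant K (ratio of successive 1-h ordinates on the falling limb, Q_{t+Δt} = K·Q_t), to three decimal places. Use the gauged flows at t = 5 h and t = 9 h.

Using the recession-limb readings at t = 5 h and t = 9 h: Q falls from 346 to 204 L/s over 4 intervals.
K = (Q₂/Q₁)^(1/4) = (204/346)^(1/4) = 0.876.

K ≈ 0.876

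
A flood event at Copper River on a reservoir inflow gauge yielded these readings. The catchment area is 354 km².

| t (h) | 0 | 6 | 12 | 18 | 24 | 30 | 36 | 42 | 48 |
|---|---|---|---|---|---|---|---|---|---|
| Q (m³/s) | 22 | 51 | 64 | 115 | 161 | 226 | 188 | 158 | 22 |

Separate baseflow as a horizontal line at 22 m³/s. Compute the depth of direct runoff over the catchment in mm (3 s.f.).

d ≈ 49.4 mm

Direct runoff: 0.0, 29.0, 42.0, 93.0, 139.0, 204.0, 166.0, 136.0, 0.0 m³/s; ΣQ_DR = 809.0 m³/s.
V = ΣQ_DR · Δt = 809.0 × 21600 s = 1.747 × 10^7 m³.
Over A = 354 km², depth = V / A = 49.4 mm.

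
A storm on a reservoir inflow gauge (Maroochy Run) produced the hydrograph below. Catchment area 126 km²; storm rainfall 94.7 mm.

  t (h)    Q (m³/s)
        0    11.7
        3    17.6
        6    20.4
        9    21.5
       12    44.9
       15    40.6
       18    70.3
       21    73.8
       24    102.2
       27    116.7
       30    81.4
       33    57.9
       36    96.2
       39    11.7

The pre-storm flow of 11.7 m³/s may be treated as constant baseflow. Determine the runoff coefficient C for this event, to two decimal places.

C ≈ 0.55

ΣQ_DR = 603.1 m³/s; V = ΣQ_DR·Δt = 6.513 × 10^6 m³.
Runoff depth d = V / A = 51.69 mm.
C = d / P = 51.69 / 94.7 = 0.55.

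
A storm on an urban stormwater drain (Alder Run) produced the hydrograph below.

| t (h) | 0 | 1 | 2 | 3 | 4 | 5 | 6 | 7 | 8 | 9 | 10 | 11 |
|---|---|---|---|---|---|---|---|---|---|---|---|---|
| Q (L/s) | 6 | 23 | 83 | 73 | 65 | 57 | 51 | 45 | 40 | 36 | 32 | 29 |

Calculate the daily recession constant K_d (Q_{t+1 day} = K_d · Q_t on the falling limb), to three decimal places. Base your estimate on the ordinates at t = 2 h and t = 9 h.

Between t = 2 h and t = 9 h the flow falls from 83 to 36 L/s over 7×1 h = 7 h.
Per-interval ratio K = (36/83)^(1/7) = 0.8875; K_d = K^(24/1) = 0.057.

K_d ≈ 0.057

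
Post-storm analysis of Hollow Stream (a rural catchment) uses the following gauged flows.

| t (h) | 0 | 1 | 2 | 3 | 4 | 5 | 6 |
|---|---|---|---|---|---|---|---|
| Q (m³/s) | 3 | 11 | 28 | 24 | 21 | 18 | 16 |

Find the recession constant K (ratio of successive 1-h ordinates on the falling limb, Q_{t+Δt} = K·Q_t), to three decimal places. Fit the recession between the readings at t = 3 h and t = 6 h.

K ≈ 0.874

Using the recession-limb readings at t = 3 h and t = 6 h: Q falls from 24 to 16 m³/s over 3 intervals.
K = (Q₂/Q₁)^(1/3) = (16/24)^(1/3) = 0.874.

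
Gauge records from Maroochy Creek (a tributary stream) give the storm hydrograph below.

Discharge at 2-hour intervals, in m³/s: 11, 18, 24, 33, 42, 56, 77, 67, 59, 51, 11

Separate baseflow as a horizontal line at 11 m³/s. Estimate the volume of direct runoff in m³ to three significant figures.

Direct-runoff ordinates (Q − Q_b): 0.0, 7.0, 13.0, 22.0, 31.0, 45.0, 66.0, 56.0, 48.0, 40.0, 0.0 m³/s.
ΣQ_DR = 328.0 m³/s.
With Δt = 2 h = 7200 s, V = ΣQ_DR · Δt = 328.0 × 7200 = 2.36 × 10^6 m³.

V ≈ 2.36 × 10^6 m³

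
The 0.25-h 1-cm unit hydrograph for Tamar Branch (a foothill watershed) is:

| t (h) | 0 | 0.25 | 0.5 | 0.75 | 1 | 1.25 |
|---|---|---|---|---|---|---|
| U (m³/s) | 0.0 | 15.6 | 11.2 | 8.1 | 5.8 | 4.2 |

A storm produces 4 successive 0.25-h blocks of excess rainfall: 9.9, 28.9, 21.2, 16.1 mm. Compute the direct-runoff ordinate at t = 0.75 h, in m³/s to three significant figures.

Q ≈ 73.5 m³/s

By discrete convolution, Q_j = Σ (P_i / 10 mm) · U_{j−i}.
At t = 0.75 h (j=3): Q = (9.9/10)·8.1 + (28.9/10)·11.2 + (21.2/10)·15.6 + (16.1/10)·0.0 = 73.5 m³/s.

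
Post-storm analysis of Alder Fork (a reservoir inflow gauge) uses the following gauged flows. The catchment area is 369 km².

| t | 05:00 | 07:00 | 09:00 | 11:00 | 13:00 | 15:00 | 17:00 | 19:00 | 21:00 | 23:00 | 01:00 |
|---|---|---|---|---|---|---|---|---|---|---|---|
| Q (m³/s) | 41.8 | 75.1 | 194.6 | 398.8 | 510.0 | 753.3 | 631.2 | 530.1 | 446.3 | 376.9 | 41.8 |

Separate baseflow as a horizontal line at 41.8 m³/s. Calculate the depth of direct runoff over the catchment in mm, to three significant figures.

d ≈ 69.1 mm

Direct runoff: 0.0, 33.3, 152.8, 357.0, 468.2, 711.5, 589.4, 488.3, 404.5, 335.1, 0.0 m³/s; ΣQ_DR = 3540 m³/s.
V = ΣQ_DR · Δt = 3540 × 7200 s = 2.549 × 10^7 m³.
Over A = 369 km², depth = V / A = 69.1 mm.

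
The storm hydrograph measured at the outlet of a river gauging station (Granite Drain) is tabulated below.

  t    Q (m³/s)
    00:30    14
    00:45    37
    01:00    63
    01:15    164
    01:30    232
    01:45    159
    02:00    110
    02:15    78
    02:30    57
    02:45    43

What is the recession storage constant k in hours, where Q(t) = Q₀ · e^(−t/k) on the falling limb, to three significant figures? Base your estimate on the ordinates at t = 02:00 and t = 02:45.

k ≈ 0.798 h

On the falling limb, Q drops from 110 to 43 m³/s between t = 02:00 and t = 02:45 (Δt = 0.75 h).
k = −Δt / ln(Q₂/Q₁) = −0.75 / ln(43/110) = 0.798 h.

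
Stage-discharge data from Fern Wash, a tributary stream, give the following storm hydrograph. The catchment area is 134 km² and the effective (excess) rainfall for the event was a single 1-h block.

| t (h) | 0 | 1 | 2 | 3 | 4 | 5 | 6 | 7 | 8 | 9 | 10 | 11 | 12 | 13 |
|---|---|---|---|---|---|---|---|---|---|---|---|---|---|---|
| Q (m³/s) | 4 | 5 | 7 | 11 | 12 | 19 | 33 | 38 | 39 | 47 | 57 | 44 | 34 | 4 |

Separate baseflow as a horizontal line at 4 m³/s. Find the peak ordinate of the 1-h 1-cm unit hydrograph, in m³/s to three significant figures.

Direct runoff: 0.0, 1.0, 3.0, 7.0, 8.0, 15.0, 29.0, 34.0, 35.0, 43.0, 53.0, 40.0, 30.0, 0.0 m³/s; ΣQ_DR = 298.0 m³/s, peak = 53.0 m³/s.
Runoff depth d = ΣQ_DR·Δt / A = 298.0 × 3600 / (134 km²) = 8.006 mm.
The 1-cm UH is the DRH scaled by (10 mm)/d, so U_p = 53.0 × 10/8.006 = 66.2 m³/s.

U_p ≈ 66.2 m³/s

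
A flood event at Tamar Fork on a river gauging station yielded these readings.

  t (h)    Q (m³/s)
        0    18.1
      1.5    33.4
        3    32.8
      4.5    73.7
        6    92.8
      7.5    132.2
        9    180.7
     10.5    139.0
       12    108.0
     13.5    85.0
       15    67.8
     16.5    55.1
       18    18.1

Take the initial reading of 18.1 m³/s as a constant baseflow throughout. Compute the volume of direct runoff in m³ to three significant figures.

V ≈ 4.33 × 10^6 m³

Direct-runoff ordinates (Q − Q_b): 0.0, 15.3, 14.7, 55.6, 74.7, 114.1, 162.6, 120.9, 89.9, 66.9, 49.7, 37.0, 0.0 m³/s.
ΣQ_DR = 801.4 m³/s.
With Δt = 1.5 h = 5400 s, V = ΣQ_DR · Δt = 801.4 × 5400 = 4.33 × 10^6 m³.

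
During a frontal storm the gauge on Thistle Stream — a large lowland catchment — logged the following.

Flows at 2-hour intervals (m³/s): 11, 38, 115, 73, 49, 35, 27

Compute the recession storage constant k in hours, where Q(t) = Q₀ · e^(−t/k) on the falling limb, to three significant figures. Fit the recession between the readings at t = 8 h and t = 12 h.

k ≈ 6.71 h

On the falling limb, Q drops from 49 to 27 m³/s between t = 8 h and t = 12 h (Δt = 4 h).
k = −Δt / ln(Q₂/Q₁) = −4 / ln(27/49) = 6.71 h.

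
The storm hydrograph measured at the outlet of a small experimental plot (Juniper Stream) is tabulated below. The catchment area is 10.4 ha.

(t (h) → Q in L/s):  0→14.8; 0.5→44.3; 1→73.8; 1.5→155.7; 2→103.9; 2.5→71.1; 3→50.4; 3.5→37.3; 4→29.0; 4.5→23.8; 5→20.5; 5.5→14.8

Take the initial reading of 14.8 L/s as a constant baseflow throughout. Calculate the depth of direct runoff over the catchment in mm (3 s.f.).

Direct runoff: 0.0, 29.5, 59.0, 140.9, 89.1, 56.3, 35.6, 22.5, 14.2, 9.0, 5.7, 0.0 L/s; ΣQ_DR = 461.8 L/s.
V = ΣQ_DR · Δt = 461.8 × 1800 s = 8.312 × 10^5 L.
Over A = 10.4 ha, depth = V / A = 7.99 mm.

d ≈ 7.99 mm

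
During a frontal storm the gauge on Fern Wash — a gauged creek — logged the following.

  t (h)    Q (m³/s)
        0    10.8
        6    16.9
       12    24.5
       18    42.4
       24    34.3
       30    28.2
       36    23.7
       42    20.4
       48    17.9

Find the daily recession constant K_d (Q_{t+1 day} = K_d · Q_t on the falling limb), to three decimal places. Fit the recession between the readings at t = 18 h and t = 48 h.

Between t = 18 h and t = 48 h the flow falls from 42.4 to 17.9 m³/s over 5×6 h = 30 h.
Per-interval ratio K = (17.9/42.4)^(1/5) = 0.8416; K_d = K^(24/6) = 0.502.

K_d ≈ 0.502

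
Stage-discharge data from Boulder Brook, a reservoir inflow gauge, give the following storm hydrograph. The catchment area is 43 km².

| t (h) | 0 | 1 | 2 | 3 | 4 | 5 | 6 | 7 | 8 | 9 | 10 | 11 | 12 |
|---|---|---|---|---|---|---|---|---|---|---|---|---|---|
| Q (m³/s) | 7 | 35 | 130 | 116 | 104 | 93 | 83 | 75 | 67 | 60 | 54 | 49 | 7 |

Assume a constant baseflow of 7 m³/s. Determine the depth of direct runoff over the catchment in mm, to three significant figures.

Direct runoff: 0.0, 28.0, 123.0, 109.0, 97.0, 86.0, 76.0, 68.0, 60.0, 53.0, 47.0, 42.0, 0.0 m³/s; ΣQ_DR = 789.0 m³/s.
V = ΣQ_DR · Δt = 789.0 × 3600 s = 2.840 × 10^6 m³.
Over A = 43 km², depth = V / A = 66.1 mm.

d ≈ 66.1 mm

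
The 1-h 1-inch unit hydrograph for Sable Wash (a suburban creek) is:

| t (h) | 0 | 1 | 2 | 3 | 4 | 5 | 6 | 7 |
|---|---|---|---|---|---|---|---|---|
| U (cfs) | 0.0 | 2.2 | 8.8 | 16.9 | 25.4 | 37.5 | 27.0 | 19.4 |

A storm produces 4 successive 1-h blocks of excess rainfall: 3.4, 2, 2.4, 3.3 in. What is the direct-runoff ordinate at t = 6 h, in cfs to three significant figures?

Q ≈ 284 cfs

By discrete convolution, Q_j = Σ (P_i / 1 in) · U_{j−i}.
At t = 6 h (j=6): Q = (3.4/1)·27.0 + (2/1)·37.5 + (2.4/1)·25.4 + (3.3/1)·16.9 = 284 cfs.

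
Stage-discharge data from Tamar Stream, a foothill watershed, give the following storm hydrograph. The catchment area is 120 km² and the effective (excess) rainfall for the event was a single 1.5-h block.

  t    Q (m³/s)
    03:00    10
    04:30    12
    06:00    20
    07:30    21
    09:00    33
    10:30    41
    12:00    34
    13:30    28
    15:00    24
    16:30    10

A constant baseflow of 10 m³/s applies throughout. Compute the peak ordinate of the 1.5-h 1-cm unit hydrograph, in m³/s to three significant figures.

U_p ≈ 51.8 m³/s

Direct runoff: 0.0, 2.0, 10.0, 11.0, 23.0, 31.0, 24.0, 18.0, 14.0, 0.0 m³/s; ΣQ_DR = 133.0 m³/s, peak = 31.0 m³/s.
Runoff depth d = ΣQ_DR·Δt / A = 133.0 × 5400 / (120 km²) = 5.985 mm.
The 1-cm UH is the DRH scaled by (10 mm)/d, so U_p = 31.0 × 10/5.985 = 51.8 m³/s.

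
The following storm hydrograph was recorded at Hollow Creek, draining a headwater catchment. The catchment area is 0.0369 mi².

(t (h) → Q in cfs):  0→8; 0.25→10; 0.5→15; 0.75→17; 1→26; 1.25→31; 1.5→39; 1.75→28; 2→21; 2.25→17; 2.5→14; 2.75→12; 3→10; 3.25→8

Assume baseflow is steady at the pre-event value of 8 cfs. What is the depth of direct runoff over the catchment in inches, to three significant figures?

d ≈ 1.51 in

Direct runoff: 0.0, 2.0, 7.0, 9.0, 18.0, 23.0, 31.0, 20.0, 13.0, 9.0, 6.0, 4.0, 2.0, 0.0 cfs; ΣQ_DR = 144.0 cfs.
V = ΣQ_DR · Δt = 144.0 × 900 s = 1.296 × 10^5 ft³.
Over A = 0.0369 mi², depth = V / A = 1.51 in.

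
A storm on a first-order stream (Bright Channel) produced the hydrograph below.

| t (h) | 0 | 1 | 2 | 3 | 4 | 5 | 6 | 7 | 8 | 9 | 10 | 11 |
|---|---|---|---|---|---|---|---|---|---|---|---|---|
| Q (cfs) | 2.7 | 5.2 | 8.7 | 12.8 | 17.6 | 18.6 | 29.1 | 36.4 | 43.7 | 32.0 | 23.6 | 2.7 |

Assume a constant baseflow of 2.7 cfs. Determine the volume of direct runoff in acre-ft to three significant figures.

Direct-runoff ordinates (Q − Q_b): 0.0, 2.5, 6.0, 10.1, 14.9, 15.9, 26.4, 33.7, 41.0, 29.3, 20.9, 0.0 cfs.
ΣQ_DR = 200.7 cfs.
With Δt = 1 h = 3600 s, V = ΣQ_DR · Δt = 200.7 × 3600 = 7.23 × 10^5 ft³ = 16.6 acre-ft.

V ≈ 16.6 acre-ft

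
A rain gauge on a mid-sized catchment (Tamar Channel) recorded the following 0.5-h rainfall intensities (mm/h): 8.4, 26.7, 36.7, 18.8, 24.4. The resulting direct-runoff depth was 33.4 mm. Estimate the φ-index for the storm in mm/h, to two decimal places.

φ ≈ 9.95 mm/h

Only the 4 blocks with intensity above φ contribute runoff: 26.7, 36.7, 18.8, 24.4 mm/h.
Σ(I−φ)·Δt = d  ⇒  (26.7+36.7+18.8+24.4 − 4φ)·0.5 = 33.4
φ = (106.6 − 33.4/0.5) / 4 = 9.95 mm/h.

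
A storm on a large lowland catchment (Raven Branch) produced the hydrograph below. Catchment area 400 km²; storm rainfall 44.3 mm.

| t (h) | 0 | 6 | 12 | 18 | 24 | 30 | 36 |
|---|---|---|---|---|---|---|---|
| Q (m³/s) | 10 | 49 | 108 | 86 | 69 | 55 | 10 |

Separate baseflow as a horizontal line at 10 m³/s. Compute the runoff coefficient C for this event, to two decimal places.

ΣQ_DR = 317.0 m³/s; V = ΣQ_DR·Δt = 6.847 × 10^6 m³.
Runoff depth d = V / A = 17.12 mm.
C = d / P = 17.12 / 44.3 = 0.39.

C ≈ 0.39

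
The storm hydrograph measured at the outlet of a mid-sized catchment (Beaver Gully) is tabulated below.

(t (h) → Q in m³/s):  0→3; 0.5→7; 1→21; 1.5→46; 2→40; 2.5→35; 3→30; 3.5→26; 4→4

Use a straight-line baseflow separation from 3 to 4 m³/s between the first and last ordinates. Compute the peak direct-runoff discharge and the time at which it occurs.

Q_p = 42.62 m³/s at t = 1.5 h

Subtracting baseflow gives direct-runoff ordinates: 0.00, 3.88, 17.75, 42.62, 36.50, 31.38, 26.25, 22.12, 0.00 m³/s.
The maximum is 42.62 m³/s, occurring at the reading for t = 1.5 h.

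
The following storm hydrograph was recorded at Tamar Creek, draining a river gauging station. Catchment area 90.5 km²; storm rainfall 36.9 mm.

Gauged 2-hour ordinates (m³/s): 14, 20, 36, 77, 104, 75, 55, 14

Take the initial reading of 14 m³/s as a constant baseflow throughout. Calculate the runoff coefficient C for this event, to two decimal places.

C ≈ 0.61

ΣQ_DR = 283.0 m³/s; V = ΣQ_DR·Δt = 2.038 × 10^6 m³.
Runoff depth d = V / A = 22.51 mm.
C = d / P = 22.51 / 36.9 = 0.61.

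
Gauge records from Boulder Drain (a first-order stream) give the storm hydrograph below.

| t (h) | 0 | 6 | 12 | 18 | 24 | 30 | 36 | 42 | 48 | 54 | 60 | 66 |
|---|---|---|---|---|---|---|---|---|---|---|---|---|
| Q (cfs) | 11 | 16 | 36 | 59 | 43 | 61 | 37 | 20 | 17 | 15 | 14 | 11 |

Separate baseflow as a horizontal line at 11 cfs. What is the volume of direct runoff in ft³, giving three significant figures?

Direct-runoff ordinates (Q − Q_b): 0.0, 5.0, 25.0, 48.0, 32.0, 50.0, 26.0, 9.0, 6.0, 4.0, 3.0, 0.0 cfs.
ΣQ_DR = 208.0 cfs.
With Δt = 6 h = 21600 s, V = ΣQ_DR · Δt = 208.0 × 21600 = 4.49 × 10^6 ft³.

V ≈ 4.49 × 10^6 ft³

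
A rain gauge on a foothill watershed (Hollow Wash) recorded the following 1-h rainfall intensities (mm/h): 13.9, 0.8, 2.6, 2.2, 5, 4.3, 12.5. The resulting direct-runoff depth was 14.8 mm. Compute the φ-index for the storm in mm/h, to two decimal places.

φ ≈ 5.80 mm/h

Only the 2 blocks with intensity above φ contribute runoff: 13.9, 12.5 mm/h.
Σ(I−φ)·Δt = d  ⇒  (13.9+12.5 − 2φ)·1 = 14.8
φ = (26.40 − 14.8/1) / 2 = 5.80 mm/h.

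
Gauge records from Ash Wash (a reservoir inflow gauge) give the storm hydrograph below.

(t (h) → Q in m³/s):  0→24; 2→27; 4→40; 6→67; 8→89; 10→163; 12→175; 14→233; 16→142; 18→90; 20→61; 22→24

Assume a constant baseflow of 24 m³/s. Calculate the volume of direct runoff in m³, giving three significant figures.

Direct-runoff ordinates (Q − Q_b): 0.0, 3.0, 16.0, 43.0, 65.0, 139.0, 151.0, 209.0, 118.0, 66.0, 37.0, 0.0 m³/s.
ΣQ_DR = 847.0 m³/s.
With Δt = 2 h = 7200 s, V = ΣQ_DR · Δt = 847.0 × 7200 = 6.10 × 10^6 m³.

V ≈ 6.10 × 10^6 m³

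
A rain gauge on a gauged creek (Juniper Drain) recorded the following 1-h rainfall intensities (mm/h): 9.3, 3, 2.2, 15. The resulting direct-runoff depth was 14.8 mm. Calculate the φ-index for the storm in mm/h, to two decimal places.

Only the 2 blocks with intensity above φ contribute runoff: 9.3, 15 mm/h.
Σ(I−φ)·Δt = d  ⇒  (9.3+15 − 2φ)·1 = 14.8
φ = (24.30 − 14.8/1) / 2 = 4.75 mm/h.

φ ≈ 4.75 mm/h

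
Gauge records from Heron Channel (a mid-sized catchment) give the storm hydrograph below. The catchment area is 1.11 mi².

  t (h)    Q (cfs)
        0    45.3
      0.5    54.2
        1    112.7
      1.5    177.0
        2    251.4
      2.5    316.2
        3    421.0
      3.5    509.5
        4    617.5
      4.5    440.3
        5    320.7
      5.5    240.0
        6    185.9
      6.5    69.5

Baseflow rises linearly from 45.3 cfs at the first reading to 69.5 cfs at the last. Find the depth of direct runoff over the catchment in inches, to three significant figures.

d ≈ 2.06 in

Direct runoff: 0.00, 7.04, 63.68, 126.12, 198.65, 261.59, 364.53, 451.17, 557.31, 378.25, 256.78, 174.22, 118.26, 0.00 cfs; ΣQ_DR = 2958 cfs.
V = ΣQ_DR · Δt = 2958 × 1800 s = 5.324 × 10^6 ft³.
Over A = 1.11 mi², depth = V / A = 2.06 in.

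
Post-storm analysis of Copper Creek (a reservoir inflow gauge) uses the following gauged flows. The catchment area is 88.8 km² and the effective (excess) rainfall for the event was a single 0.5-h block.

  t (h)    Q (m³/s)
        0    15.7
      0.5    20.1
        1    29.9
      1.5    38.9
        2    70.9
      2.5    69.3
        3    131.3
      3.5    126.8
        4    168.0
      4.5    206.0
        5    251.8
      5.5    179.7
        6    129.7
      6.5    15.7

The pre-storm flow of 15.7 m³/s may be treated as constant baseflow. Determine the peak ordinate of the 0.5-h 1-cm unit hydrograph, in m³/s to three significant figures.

U_p ≈ 94.4 m³/s

Direct runoff: 0.0, 4.4, 14.2, 23.2, 55.2, 53.6, 115.6, 111.1, 152.3, 190.3, 236.1, 164.0, 114.0, 0.0 m³/s; ΣQ_DR = 1234 m³/s, peak = 236.1 m³/s.
Runoff depth d = ΣQ_DR·Δt / A = 1234 × 1800 / (88.8 km²) = 25.01 mm.
The 1-cm UH is the DRH scaled by (10 mm)/d, so U_p = 236.1 × 10/25.01 = 94.4 m³/s.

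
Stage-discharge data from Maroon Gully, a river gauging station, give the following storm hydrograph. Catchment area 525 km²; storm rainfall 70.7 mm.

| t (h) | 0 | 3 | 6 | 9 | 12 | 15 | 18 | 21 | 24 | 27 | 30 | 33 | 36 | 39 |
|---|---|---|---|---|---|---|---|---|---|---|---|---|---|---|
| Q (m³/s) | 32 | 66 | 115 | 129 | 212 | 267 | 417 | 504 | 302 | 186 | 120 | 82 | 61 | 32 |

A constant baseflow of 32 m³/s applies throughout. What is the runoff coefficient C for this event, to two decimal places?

C ≈ 0.60

ΣQ_DR = 2077 m³/s; V = ΣQ_DR·Δt = 2.243 × 10^7 m³.
Runoff depth d = V / A = 42.73 mm.
C = d / P = 42.73 / 70.7 = 0.60.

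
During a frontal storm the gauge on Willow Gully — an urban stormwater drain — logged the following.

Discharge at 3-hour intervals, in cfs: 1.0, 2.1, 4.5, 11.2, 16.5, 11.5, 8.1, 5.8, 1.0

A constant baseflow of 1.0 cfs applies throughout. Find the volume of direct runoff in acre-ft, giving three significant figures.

V ≈ 13.1 acre-ft

Direct-runoff ordinates (Q − Q_b): 0.0, 1.1, 3.5, 10.2, 15.5, 10.5, 7.1, 4.8, 0.0 cfs.
ΣQ_DR = 52.70 cfs.
With Δt = 3 h = 10800 s, V = ΣQ_DR · Δt = 52.70 × 10800 = 5.69 × 10^5 ft³ = 13.1 acre-ft.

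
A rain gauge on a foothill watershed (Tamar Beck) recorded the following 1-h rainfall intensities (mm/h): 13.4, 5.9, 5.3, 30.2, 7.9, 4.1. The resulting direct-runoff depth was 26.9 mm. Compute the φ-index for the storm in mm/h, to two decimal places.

φ ≈ 8.35 mm/h

Only the 2 blocks with intensity above φ contribute runoff: 13.4, 30.2 mm/h.
Σ(I−φ)·Δt = d  ⇒  (13.4+30.2 − 2φ)·1 = 26.9
φ = (43.60 − 26.9/1) / 2 = 8.35 mm/h.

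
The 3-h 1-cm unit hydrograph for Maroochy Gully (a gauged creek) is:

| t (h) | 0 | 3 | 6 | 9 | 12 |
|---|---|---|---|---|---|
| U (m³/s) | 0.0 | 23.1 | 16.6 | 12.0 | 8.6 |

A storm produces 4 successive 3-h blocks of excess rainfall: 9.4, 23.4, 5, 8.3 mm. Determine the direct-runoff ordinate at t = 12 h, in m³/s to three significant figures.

By discrete convolution, Q_j = Σ (P_i / 10 mm) · U_{j−i}.
At t = 12 h (j=4): Q = (9.4/10)·8.6 + (23.4/10)·12.0 + (5/10)·16.6 + (8.3/10)·23.1 = 63.6 m³/s.

Q ≈ 63.6 m³/s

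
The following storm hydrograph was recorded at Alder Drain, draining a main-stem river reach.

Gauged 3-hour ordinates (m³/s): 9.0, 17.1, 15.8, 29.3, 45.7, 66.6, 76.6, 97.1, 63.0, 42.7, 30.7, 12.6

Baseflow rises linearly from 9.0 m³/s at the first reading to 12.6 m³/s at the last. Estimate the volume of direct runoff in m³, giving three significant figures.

V ≈ 4.07 × 10^6 m³

Direct-runoff ordinates (Q − Q_b): 0.00, 7.77, 6.15, 19.32, 35.39, 55.96, 65.64, 85.81, 51.38, 30.75, 18.43, 0.00 m³/s.
ΣQ_DR = 376.6 m³/s.
With Δt = 3 h = 10800 s, V = ΣQ_DR · Δt = 376.6 × 10800 = 4.07 × 10^6 m³.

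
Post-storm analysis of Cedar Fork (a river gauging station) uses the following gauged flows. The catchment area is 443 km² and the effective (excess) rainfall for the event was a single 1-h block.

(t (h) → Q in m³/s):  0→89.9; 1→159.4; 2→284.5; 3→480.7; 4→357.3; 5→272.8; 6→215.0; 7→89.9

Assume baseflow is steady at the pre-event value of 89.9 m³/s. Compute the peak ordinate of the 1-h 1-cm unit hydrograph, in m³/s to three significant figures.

Direct runoff: 0.0, 69.5, 194.6, 390.8, 267.4, 182.9, 125.1, 0.0 m³/s; ΣQ_DR = 1230 m³/s, peak = 390.8 m³/s.
Runoff depth d = ΣQ_DR·Δt / A = 1230 × 3600 / (443 km²) = 9.998 mm.
The 1-cm UH is the DRH scaled by (10 mm)/d, so U_p = 390.8 × 10/9.998 = 391 m³/s.

U_p ≈ 391 m³/s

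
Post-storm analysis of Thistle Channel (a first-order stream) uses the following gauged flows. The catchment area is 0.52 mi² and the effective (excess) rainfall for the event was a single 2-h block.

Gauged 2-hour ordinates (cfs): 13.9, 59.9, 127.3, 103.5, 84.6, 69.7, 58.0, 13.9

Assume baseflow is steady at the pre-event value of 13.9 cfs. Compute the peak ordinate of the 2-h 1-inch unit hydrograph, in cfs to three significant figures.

Direct runoff: 0.0, 46.0, 113.4, 89.6, 70.7, 55.8, 44.1, 0.0 cfs; ΣQ_DR = 419.6 cfs, peak = 113.4 cfs.
Runoff depth d = ΣQ_DR·Δt / A = 419.6 × 7200 / (0.52 mi²) = 2.501 in.
The 1-inch UH is the DRH scaled by (1 in)/d, so U_p = 113.4 × 1/2.501 = 45.3 cfs.

U_p ≈ 45.3 cfs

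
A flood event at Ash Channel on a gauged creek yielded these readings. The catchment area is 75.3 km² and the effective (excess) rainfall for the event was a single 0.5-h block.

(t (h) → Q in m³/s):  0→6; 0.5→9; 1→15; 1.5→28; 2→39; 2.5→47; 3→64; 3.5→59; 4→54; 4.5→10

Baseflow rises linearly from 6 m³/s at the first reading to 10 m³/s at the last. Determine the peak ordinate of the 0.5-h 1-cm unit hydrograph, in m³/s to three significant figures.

U_p ≈ 92.2 m³/s

Direct runoff: 0.00, 2.56, 8.11, 20.67, 31.22, 38.78, 55.33, 49.89, 44.44, 0.00 m³/s; ΣQ_DR = 251.0 m³/s, peak = 55.33 m³/s.
Runoff depth d = ΣQ_DR·Δt / A = 251.0 × 1800 / (75.3 km²) = 6.000 mm.
The 1-cm UH is the DRH scaled by (10 mm)/d, so U_p = 55.33 × 10/6.000 = 92.2 m³/s.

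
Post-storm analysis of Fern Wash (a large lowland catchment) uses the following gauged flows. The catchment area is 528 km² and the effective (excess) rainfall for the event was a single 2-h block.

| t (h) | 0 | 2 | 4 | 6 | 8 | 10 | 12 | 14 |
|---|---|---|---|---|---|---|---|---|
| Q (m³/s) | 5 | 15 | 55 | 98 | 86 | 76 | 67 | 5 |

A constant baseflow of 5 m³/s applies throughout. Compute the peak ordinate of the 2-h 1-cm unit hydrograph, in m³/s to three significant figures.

U_p ≈ 186 m³/s

Direct runoff: 0.0, 10.0, 50.0, 93.0, 81.0, 71.0, 62.0, 0.0 m³/s; ΣQ_DR = 367.0 m³/s, peak = 93.0 m³/s.
Runoff depth d = ΣQ_DR·Δt / A = 367.0 × 7200 / (528 km²) = 5.005 mm.
The 1-cm UH is the DRH scaled by (10 mm)/d, so U_p = 93.0 × 10/5.005 = 186 m³/s.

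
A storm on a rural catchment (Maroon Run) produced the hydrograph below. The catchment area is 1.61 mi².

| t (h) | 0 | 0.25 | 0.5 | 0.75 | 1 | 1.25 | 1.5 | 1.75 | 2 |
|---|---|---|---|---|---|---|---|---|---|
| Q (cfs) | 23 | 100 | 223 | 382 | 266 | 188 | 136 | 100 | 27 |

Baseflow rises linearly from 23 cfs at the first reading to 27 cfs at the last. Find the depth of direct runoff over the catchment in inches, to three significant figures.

d ≈ 0.294 in

Direct runoff: 0.00, 76.50, 199.00, 357.50, 241.00, 162.50, 110.00, 73.50, 0.00 cfs; ΣQ_DR = 1220 cfs.
V = ΣQ_DR · Δt = 1220 × 900 s = 1.098 × 10^6 ft³.
Over A = 1.61 mi², depth = V / A = 0.294 in.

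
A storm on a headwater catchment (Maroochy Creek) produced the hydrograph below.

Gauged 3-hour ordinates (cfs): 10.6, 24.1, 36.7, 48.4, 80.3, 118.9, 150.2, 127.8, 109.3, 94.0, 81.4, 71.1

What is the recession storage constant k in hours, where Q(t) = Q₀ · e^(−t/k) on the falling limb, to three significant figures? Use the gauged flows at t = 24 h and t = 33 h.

k ≈ 20.9 h

On the falling limb, Q drops from 109.3 to 71.1 cfs between t = 24 h and t = 33 h (Δt = 9 h).
k = −Δt / ln(Q₂/Q₁) = −9 / ln(71.1/109.3) = 20.9 h.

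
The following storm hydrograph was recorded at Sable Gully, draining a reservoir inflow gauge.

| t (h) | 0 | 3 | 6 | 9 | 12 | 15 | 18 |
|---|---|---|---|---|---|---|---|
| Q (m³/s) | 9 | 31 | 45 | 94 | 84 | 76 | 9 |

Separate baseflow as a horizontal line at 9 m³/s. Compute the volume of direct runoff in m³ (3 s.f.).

Direct-runoff ordinates (Q − Q_b): 0.0, 22.0, 36.0, 85.0, 75.0, 67.0, 0.0 m³/s.
ΣQ_DR = 285.0 m³/s.
With Δt = 3 h = 10800 s, V = ΣQ_DR · Δt = 285.0 × 10800 = 3.08 × 10^6 m³.

V ≈ 3.08 × 10^6 m³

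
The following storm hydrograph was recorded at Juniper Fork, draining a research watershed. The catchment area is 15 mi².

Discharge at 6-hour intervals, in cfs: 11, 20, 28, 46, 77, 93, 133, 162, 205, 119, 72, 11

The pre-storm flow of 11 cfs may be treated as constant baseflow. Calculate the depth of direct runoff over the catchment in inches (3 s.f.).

Direct runoff: 0.0, 9.0, 17.0, 35.0, 66.0, 82.0, 122.0, 151.0, 194.0, 108.0, 61.0, 0.0 cfs; ΣQ_DR = 845.0 cfs.
V = ΣQ_DR · Δt = 845.0 × 21600 s = 1.825 × 10^7 ft³.
Over A = 15 mi², depth = V / A = 0.524 in.

d ≈ 0.524 in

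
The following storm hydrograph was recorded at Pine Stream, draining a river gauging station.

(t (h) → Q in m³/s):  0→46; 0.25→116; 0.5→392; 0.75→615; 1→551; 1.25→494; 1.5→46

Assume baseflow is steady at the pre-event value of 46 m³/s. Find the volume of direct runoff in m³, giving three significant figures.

Direct-runoff ordinates (Q − Q_b): 0.0, 70.0, 346.0, 569.0, 505.0, 448.0, 0.0 m³/s.
ΣQ_DR = 1938 m³/s.
With Δt = 0.25 h = 900 s, V = ΣQ_DR · Δt = 1938 × 900 = 1.74 × 10^6 m³.

V ≈ 1.74 × 10^6 m³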